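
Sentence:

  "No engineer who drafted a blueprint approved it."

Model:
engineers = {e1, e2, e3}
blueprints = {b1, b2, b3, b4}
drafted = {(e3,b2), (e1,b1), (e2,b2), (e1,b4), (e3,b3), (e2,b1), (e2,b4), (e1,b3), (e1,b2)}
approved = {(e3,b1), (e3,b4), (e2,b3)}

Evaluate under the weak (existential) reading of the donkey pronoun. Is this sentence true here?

True

"it" takes "a blueprint" as antecedent — a donkey pronoun bound across the clause boundary.
Truth condition: for no (e,b) with drafted(e,b) does approved(e,b) hold.
Restrictor pairs — does the scope hold? (e1,b1):fails  (e1,b2):fails  (e1,b3):fails  (e1,b4):fails  (e2,b1):fails  (e2,b2):fails  (e2,b4):fails  (e3,b2):fails  (e3,b3):fails
Scope holds for no restrictor pair, so the sentence is true.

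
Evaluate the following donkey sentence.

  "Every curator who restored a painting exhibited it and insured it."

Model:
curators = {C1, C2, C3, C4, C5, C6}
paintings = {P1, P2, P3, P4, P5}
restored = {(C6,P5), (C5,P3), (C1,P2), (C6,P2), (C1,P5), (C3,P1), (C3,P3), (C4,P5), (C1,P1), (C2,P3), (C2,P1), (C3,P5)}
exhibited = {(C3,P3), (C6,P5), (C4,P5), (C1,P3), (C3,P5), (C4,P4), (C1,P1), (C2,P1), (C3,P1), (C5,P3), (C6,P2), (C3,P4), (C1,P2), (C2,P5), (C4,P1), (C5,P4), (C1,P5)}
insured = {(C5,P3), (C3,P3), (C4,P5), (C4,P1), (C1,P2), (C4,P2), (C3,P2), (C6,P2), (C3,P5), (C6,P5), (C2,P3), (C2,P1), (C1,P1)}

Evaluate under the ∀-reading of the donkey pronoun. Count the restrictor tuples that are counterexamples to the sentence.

"it" takes "a painting" as antecedent — a donkey pronoun bound across the clause boundary.
Strong reading: for every (c,p) with restored(c,p), exhibited(c,p) ∧ insured(c,p).
Restrictor pairs: (C1,P1) ✓  (C1,P2) ✓  (C1,P5) ✗  (C2,P1) ✓  (C2,P3) ✗  (C3,P1) ✗  (C3,P3) ✓  (C3,P5) ✓  (C4,P5) ✓  (C5,P3) ✓  (C6,P2) ✓  (C6,P5) ✓
Counterexamples (restrictor pairs failing the scope): 3.

3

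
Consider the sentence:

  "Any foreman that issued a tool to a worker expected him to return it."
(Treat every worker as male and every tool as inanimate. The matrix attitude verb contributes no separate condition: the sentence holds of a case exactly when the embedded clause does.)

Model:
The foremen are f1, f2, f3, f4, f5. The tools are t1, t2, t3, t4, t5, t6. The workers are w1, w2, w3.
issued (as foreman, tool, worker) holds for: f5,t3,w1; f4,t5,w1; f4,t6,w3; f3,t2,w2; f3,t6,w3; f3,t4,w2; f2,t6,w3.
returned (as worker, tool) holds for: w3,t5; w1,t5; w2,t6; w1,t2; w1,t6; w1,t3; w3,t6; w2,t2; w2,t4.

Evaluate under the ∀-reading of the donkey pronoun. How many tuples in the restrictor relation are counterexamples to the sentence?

"him" takes "a worker" as antecedent and "it" takes "a tool"; both are donkey pronouns co-varying with the restrictor.
Strong reading: for every (f,t,w) with issued(f,t,w), returned(w,t).
Restrictor triples: (f2,t6,w3)→returned(w3,t6) ✓  (f3,t2,w2)→returned(w2,t2) ✓  (f3,t4,w2)→returned(w2,t4) ✓  (f3,t6,w3)→returned(w3,t6) ✓  (f4,t5,w1)→returned(w1,t5) ✓  (f4,t6,w3)→returned(w3,t6) ✓  (f5,t3,w1)→returned(w1,t3) ✓
Counterexamples (restrictor triples failing the scope): 0.

0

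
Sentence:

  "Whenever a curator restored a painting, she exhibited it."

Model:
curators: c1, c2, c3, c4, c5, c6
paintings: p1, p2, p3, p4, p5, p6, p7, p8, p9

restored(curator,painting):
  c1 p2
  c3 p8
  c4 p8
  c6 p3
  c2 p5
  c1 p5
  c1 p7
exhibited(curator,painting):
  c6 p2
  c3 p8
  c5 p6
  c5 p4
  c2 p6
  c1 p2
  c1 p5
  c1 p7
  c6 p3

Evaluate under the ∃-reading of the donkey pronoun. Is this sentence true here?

False

"it" takes "a painting" as antecedent — a donkey pronoun bound across the clause boundary.
Weak reading: every curator c with some restored-painting has at least one restored-painting p such that exhibited(c,p).
Per curator: c1:✓  c2:✗  c3:✓  c4:✗  c6:✓
c2 has no witness among its restored-paintings.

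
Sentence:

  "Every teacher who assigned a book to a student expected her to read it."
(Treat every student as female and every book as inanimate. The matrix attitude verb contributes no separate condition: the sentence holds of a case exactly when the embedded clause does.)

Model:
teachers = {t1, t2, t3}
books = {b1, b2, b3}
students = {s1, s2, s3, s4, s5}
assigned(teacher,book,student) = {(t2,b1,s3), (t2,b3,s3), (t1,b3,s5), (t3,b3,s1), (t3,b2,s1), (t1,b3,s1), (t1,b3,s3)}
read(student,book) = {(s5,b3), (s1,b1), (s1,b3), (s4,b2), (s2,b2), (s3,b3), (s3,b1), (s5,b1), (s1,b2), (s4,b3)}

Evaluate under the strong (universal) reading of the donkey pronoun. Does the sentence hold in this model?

True

"her" takes "a student" as antecedent and "it" takes "a book"; both are donkey pronouns co-varying with the restrictor.
Strong reading: for every (t,b,s) with assigned(t,b,s), read(s,b).
Restrictor triples: (t1,b3,s1)→read(s1,b3) ✓  (t1,b3,s3)→read(s3,b3) ✓  (t1,b3,s5)→read(s5,b3) ✓  (t2,b1,s3)→read(s3,b1) ✓  (t2,b3,s3)→read(s3,b3) ✓  (t3,b2,s1)→read(s1,b2) ✓  (t3,b3,s1)→read(s1,b3) ✓
Every restrictor triple satisfies the scope.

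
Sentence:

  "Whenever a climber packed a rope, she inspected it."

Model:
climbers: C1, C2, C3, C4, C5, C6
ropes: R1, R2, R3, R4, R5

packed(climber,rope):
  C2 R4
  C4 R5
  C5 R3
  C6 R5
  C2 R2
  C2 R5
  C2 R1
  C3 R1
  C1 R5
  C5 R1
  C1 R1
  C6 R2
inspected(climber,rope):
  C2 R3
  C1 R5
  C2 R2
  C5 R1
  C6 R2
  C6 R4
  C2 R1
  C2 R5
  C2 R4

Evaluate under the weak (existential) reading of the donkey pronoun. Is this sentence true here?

False

"it" takes "a rope" as antecedent — a donkey pronoun bound across the clause boundary.
Weak reading: every climber c with some packed-rope has at least one packed-rope r such that inspected(c,r).
Per climber: C1:✓  C2:✓  C3:✗  C4:✗  C5:✓  C6:✓
C3 has no witness among its packed-ropes.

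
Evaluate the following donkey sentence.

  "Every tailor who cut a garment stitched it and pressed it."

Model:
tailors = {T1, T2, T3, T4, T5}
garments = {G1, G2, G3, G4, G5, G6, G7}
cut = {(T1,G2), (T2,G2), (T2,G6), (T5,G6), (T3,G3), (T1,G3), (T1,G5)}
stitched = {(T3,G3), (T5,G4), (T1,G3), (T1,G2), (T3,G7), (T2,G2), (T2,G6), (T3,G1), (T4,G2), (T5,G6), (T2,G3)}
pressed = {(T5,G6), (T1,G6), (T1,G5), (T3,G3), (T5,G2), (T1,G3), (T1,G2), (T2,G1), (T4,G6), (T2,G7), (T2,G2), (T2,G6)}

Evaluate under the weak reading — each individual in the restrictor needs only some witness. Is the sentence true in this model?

"it" takes "a garment" as antecedent — a donkey pronoun bound across the clause boundary.
Weak reading: every tailor t with some cut-garment has at least one cut-garment g such that stitched(t,g) ∧ pressed(t,g).
Per tailor: T1:✓  T2:✓  T3:✓  T5:✓
Every tailor in the restrictor has a witness.

True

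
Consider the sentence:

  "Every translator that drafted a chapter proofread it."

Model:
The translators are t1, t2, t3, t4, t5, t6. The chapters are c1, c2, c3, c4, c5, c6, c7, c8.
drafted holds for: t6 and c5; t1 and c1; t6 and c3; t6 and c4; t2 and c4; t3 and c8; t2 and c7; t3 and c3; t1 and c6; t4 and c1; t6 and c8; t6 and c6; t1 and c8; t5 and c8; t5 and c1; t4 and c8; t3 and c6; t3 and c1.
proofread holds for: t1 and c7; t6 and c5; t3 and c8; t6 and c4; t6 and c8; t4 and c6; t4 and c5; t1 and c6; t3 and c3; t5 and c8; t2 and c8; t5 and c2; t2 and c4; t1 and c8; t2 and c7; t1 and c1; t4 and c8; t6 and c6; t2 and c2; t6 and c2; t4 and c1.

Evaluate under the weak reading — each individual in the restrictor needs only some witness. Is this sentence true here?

True

"it" takes "a chapter" as antecedent — a donkey pronoun bound across the clause boundary.
Weak reading: every translator t with some drafted-chapter has at least one drafted-chapter c such that proofread(t,c).
Per translator: t1:✓  t2:✓  t3:✓  t4:✓  t5:✓  t6:✓
Every translator in the restrictor has a witness.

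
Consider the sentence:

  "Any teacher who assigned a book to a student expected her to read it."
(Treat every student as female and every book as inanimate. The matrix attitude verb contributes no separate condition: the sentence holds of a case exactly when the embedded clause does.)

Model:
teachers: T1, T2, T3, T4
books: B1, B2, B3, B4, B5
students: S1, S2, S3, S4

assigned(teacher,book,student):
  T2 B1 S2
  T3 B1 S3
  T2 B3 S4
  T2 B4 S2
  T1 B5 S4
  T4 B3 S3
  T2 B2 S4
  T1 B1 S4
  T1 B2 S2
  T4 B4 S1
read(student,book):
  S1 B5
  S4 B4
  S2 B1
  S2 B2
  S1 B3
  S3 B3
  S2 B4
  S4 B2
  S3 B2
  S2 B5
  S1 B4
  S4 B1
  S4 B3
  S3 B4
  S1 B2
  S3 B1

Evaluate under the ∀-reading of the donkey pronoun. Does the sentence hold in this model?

"her" takes "a student" as antecedent and "it" takes "a book"; both are donkey pronouns co-varying with the restrictor.
Strong reading: for every (t,b,s) with assigned(t,b,s), read(s,b).
Restrictor triples: (T1,B1,S4)→read(S4,B1) ✓  (T1,B2,S2)→read(S2,B2) ✓  (T1,B5,S4)→read(S4,B5) ✗  (T2,B1,S2)→read(S2,B1) ✓  (T2,B2,S4)→read(S4,B2) ✓  (T2,B3,S4)→read(S4,B3) ✓  (T2,B4,S2)→read(S2,B4) ✓  (T3,B1,S3)→read(S3,B1) ✓  (T4,B3,S3)→read(S3,B3) ✓  (T4,B4,S1)→read(S1,B4) ✓
Counterexample: (T1,B5,S4) — read(S4,B5) does not hold.

False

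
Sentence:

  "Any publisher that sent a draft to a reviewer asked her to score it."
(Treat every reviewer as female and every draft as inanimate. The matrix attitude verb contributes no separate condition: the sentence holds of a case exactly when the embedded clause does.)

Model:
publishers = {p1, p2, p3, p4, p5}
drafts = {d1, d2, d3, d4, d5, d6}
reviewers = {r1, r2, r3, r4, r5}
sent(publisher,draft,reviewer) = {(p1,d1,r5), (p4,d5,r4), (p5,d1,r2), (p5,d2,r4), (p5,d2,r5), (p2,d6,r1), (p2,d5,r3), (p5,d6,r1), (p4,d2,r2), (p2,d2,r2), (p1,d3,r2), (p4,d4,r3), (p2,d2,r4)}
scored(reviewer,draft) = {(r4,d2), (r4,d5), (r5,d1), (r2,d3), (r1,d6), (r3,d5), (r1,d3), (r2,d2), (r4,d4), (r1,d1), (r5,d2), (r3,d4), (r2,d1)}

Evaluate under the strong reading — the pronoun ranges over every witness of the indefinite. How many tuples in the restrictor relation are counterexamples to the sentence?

"her" takes "a reviewer" as antecedent and "it" takes "a draft"; both are donkey pronouns co-varying with the restrictor.
Strong reading: for every (p,d,r) with sent(p,d,r), scored(r,d).
Restrictor triples: (p1,d1,r5)→scored(r5,d1) ✓  (p1,d3,r2)→scored(r2,d3) ✓  (p2,d2,r2)→scored(r2,d2) ✓  (p2,d2,r4)→scored(r4,d2) ✓  (p2,d5,r3)→scored(r3,d5) ✓  (p2,d6,r1)→scored(r1,d6) ✓  (p4,d2,r2)→scored(r2,d2) ✓  (p4,d4,r3)→scored(r3,d4) ✓  (p4,d5,r4)→scored(r4,d5) ✓  (p5,d1,r2)→scored(r2,d1) ✓  (p5,d2,r4)→scored(r4,d2) ✓  (p5,d2,r5)→scored(r5,d2) ✓  (p5,d6,r1)→scored(r1,d6) ✓
Counterexamples (restrictor triples failing the scope): 0.

0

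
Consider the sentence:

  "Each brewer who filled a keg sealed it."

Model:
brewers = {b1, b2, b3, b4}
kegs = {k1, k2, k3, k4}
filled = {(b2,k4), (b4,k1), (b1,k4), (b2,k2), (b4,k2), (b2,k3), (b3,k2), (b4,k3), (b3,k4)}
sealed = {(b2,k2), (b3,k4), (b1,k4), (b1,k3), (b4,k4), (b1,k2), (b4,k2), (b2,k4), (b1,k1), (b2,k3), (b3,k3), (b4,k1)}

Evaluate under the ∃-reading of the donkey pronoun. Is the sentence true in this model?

"it" takes "a keg" as antecedent — a donkey pronoun bound across the clause boundary.
Weak reading: every brewer b with some filled-keg has at least one filled-keg k such that sealed(b,k).
Per brewer: b1:✓  b2:✓  b3:✓  b4:✓
Every brewer in the restrictor has a witness.

True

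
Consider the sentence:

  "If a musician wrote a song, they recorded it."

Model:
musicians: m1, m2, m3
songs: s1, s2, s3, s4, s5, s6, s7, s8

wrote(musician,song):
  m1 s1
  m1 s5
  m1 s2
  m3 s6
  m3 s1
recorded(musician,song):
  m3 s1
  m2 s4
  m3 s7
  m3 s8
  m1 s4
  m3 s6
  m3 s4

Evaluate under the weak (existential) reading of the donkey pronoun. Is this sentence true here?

False

"it" takes "a song" as antecedent — a donkey pronoun bound across the clause boundary.
Weak reading: every musician m with some wrote-song has at least one wrote-song s such that recorded(m,s).
Per musician: m1:✗  m3:✓
m1 has no witness among its wrote-songs.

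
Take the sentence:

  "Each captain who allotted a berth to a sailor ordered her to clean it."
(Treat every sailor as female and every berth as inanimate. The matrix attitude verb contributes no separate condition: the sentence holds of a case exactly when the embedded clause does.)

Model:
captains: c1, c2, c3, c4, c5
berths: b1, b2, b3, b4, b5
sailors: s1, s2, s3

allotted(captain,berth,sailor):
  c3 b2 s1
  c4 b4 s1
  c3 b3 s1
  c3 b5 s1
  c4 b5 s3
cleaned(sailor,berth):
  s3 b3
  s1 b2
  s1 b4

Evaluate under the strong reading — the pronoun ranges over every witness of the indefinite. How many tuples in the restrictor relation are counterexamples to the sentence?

"her" takes "a sailor" as antecedent and "it" takes "a berth"; both are donkey pronouns co-varying with the restrictor.
Strong reading: for every (c,b,s) with allotted(c,b,s), cleaned(s,b).
Restrictor triples: (c3,b2,s1)→cleaned(s1,b2) ✓  (c3,b3,s1)→cleaned(s1,b3) ✗  (c3,b5,s1)→cleaned(s1,b5) ✗  (c4,b4,s1)→cleaned(s1,b4) ✓  (c4,b5,s3)→cleaned(s3,b5) ✗
Counterexamples (restrictor triples failing the scope): 3.

3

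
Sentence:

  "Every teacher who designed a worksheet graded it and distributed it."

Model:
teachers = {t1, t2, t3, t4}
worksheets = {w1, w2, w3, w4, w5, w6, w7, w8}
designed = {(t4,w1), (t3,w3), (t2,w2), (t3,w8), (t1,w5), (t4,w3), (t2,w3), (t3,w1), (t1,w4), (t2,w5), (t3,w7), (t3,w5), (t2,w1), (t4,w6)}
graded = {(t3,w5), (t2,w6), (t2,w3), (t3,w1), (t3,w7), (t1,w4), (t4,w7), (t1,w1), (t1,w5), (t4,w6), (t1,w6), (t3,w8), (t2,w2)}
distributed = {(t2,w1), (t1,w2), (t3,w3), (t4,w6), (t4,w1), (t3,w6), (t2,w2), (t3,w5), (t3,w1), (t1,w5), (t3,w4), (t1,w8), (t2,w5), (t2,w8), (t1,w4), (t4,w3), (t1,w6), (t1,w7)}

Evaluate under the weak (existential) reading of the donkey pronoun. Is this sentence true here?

True

"it" takes "a worksheet" as antecedent — a donkey pronoun bound across the clause boundary.
Weak reading: every teacher t with some designed-worksheet has at least one designed-worksheet w such that graded(t,w) ∧ distributed(t,w).
Per teacher: t1:✓  t2:✓  t3:✓  t4:✓
Every teacher in the restrictor has a witness.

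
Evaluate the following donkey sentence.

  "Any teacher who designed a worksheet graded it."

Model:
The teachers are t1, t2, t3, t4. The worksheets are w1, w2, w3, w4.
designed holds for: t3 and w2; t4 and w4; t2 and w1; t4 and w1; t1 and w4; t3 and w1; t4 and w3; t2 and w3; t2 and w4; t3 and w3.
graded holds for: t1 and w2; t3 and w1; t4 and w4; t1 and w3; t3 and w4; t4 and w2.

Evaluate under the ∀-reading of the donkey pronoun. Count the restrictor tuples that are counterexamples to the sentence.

8

"it" takes "a worksheet" as antecedent — a donkey pronoun bound across the clause boundary.
Strong reading: for every (t,w) with designed(t,w), graded(t,w).
Restrictor pairs: (t1,w4) ✗  (t2,w1) ✗  (t2,w3) ✗  (t2,w4) ✗  (t3,w1) ✓  (t3,w2) ✗  (t3,w3) ✗  (t4,w1) ✗  (t4,w3) ✗  (t4,w4) ✓
Counterexamples (restrictor pairs failing the scope): 8.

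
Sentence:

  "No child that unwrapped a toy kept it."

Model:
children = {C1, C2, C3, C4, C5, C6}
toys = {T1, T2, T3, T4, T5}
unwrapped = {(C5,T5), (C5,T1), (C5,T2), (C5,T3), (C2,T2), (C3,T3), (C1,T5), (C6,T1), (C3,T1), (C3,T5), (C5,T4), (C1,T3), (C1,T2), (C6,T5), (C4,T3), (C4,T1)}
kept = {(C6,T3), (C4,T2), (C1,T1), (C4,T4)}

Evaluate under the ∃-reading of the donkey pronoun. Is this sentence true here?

True

"it" takes "a toy" as antecedent — a donkey pronoun bound across the clause boundary.
Truth condition: for no (c,t) with unwrapped(c,t) does kept(c,t) hold.
Restrictor pairs — does the scope hold? (C1,T2):fails  (C1,T3):fails  (C1,T5):fails  (C2,T2):fails  (C3,T1):fails  (C3,T3):fails  (C3,T5):fails  (C4,T1):fails  (C4,T3):fails  (C5,T1):fails  (C5,T2):fails  (C5,T3):fails  (C5,T4):fails  (C5,T5):fails  (C6,T1):fails  (C6,T5):fails
Scope holds for no restrictor pair, so the sentence is true.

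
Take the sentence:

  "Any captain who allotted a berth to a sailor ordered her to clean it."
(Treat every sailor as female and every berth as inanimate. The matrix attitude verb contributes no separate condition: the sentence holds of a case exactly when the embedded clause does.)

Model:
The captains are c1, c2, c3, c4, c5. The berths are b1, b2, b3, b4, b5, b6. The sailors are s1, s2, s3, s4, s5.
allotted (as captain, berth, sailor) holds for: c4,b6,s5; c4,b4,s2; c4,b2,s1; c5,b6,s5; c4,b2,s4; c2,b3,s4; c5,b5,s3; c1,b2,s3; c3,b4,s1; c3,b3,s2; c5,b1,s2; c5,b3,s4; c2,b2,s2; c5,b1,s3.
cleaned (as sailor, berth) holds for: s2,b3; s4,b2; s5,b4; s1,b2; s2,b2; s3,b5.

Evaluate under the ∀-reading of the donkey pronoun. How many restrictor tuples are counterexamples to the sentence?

9

"her" takes "a sailor" as antecedent and "it" takes "a berth"; both are donkey pronouns co-varying with the restrictor.
Strong reading: for every (c,b,s) with allotted(c,b,s), cleaned(s,b).
Restrictor triples: (c1,b2,s3)→cleaned(s3,b2) ✗  (c2,b2,s2)→cleaned(s2,b2) ✓  (c2,b3,s4)→cleaned(s4,b3) ✗  (c3,b3,s2)→cleaned(s2,b3) ✓  (c3,b4,s1)→cleaned(s1,b4) ✗  (c4,b2,s1)→cleaned(s1,b2) ✓  (c4,b2,s4)→cleaned(s4,b2) ✓  (c4,b4,s2)→cleaned(s2,b4) ✗  (c4,b6,s5)→cleaned(s5,b6) ✗  (c5,b1,s2)→cleaned(s2,b1) ✗  (c5,b1,s3)→cleaned(s3,b1) ✗  (c5,b3,s4)→cleaned(s4,b3) ✗  (c5,b5,s3)→cleaned(s3,b5) ✓  (c5,b6,s5)→cleaned(s5,b6) ✗
Counterexamples (restrictor triples failing the scope): 9.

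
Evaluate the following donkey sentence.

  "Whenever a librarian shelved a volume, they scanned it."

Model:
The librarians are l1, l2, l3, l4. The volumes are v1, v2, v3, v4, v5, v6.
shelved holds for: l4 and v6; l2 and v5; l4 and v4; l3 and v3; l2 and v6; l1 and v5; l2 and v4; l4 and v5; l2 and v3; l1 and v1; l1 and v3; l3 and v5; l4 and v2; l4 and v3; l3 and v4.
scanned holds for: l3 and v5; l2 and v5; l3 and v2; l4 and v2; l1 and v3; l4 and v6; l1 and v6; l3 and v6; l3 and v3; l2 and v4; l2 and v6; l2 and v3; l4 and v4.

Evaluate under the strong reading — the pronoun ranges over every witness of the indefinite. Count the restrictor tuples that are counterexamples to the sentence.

"it" takes "a volume" as antecedent — a donkey pronoun bound across the clause boundary.
Strong reading: for every (l,v) with shelved(l,v), scanned(l,v).
Restrictor pairs: (l1,v1) ✗  (l1,v3) ✓  (l1,v5) ✗  (l2,v3) ✓  (l2,v4) ✓  (l2,v5) ✓  (l2,v6) ✓  (l3,v3) ✓  (l3,v4) ✗  (l3,v5) ✓  (l4,v2) ✓  (l4,v3) ✗  (l4,v4) ✓  (l4,v5) ✗  (l4,v6) ✓
Counterexamples (restrictor pairs failing the scope): 5.

5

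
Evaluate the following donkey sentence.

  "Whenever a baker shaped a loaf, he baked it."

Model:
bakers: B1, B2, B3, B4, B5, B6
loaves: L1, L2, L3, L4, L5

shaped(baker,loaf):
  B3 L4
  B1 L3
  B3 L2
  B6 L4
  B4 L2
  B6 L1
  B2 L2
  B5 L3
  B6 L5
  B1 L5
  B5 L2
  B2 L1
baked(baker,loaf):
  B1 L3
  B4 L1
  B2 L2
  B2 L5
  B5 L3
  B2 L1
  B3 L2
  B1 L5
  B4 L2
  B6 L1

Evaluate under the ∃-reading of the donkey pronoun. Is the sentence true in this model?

"it" takes "a loaf" as antecedent — a donkey pronoun bound across the clause boundary.
Weak reading: every baker b with some shaped-loaf has at least one shaped-loaf l such that baked(b,l).
Per baker: B1:✓  B2:✓  B3:✓  B4:✓  B5:✓  B6:✓
Every baker in the restrictor has a witness.

True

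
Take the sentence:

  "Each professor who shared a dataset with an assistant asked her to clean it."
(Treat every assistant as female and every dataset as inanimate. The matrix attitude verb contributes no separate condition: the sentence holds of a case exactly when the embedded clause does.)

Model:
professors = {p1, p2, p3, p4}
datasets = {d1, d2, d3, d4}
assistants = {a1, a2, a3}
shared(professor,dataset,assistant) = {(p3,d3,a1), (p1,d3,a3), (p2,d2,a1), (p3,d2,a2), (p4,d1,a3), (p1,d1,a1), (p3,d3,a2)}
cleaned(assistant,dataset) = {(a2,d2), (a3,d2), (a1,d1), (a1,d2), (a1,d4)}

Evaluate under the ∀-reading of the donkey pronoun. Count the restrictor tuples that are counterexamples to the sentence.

4

"her" takes "an assistant" as antecedent and "it" takes "a dataset"; both are donkey pronouns co-varying with the restrictor.
Strong reading: for every (p,d,a) with shared(p,d,a), cleaned(a,d).
Restrictor triples: (p1,d1,a1)→cleaned(a1,d1) ✓  (p1,d3,a3)→cleaned(a3,d3) ✗  (p2,d2,a1)→cleaned(a1,d2) ✓  (p3,d2,a2)→cleaned(a2,d2) ✓  (p3,d3,a1)→cleaned(a1,d3) ✗  (p3,d3,a2)→cleaned(a2,d3) ✗  (p4,d1,a3)→cleaned(a3,d1) ✗
Counterexamples (restrictor triples failing the scope): 4.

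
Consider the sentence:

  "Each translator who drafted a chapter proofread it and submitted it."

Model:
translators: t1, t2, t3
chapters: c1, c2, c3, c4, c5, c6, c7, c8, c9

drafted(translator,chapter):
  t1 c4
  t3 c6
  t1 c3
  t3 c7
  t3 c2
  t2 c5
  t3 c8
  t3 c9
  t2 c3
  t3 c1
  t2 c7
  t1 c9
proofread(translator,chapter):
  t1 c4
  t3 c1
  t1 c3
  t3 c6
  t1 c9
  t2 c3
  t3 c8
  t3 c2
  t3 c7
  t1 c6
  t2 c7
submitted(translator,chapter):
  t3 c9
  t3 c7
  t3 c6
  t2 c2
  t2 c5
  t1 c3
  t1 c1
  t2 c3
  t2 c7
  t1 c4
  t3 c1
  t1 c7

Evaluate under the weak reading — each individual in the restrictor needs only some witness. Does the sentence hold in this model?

True

"it" takes "a chapter" as antecedent — a donkey pronoun bound across the clause boundary.
Weak reading: every translator t with some drafted-chapter has at least one drafted-chapter c such that proofread(t,c) ∧ submitted(t,c).
Per translator: t1:✓  t2:✓  t3:✓
Every translator in the restrictor has a witness.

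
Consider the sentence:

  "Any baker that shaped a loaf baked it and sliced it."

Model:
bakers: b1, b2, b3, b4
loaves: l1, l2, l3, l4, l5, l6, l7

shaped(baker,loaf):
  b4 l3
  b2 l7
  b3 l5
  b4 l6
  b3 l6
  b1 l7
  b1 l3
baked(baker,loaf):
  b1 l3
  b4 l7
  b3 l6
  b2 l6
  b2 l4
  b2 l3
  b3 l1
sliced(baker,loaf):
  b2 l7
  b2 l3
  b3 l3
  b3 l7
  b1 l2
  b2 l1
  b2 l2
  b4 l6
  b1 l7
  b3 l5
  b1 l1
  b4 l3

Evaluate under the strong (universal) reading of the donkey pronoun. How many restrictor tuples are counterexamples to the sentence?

"it" takes "a loaf" as antecedent — a donkey pronoun bound across the clause boundary.
Strong reading: for every (b,l) with shaped(b,l), baked(b,l) ∧ sliced(b,l).
Restrictor pairs: (b1,l3) ✗  (b1,l7) ✗  (b2,l7) ✗  (b3,l5) ✗  (b3,l6) ✗  (b4,l3) ✗  (b4,l6) ✗
Counterexamples (restrictor pairs failing the scope): 7.

7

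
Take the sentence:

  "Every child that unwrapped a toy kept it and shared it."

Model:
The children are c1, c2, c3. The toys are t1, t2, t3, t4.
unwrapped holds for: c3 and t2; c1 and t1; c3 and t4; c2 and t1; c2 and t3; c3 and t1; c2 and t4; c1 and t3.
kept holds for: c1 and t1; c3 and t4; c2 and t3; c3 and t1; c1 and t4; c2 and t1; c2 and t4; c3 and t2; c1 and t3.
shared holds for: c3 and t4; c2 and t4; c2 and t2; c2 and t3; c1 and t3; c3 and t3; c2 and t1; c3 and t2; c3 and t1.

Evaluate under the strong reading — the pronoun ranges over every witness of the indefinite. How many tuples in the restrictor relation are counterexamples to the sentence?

1

"it" takes "a toy" as antecedent — a donkey pronoun bound across the clause boundary.
Strong reading: for every (c,t) with unwrapped(c,t), kept(c,t) ∧ shared(c,t).
Restrictor pairs: (c1,t1) ✗  (c1,t3) ✓  (c2,t1) ✓  (c2,t3) ✓  (c2,t4) ✓  (c3,t1) ✓  (c3,t2) ✓  (c3,t4) ✓
Counterexamples (restrictor pairs failing the scope): 1.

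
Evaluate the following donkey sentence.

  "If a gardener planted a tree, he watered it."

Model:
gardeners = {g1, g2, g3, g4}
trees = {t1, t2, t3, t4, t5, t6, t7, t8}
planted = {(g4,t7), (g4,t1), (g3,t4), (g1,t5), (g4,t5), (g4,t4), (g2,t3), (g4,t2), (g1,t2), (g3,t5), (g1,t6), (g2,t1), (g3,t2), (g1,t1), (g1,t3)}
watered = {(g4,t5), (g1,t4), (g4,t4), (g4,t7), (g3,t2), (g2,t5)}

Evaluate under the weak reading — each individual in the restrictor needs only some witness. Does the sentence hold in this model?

"it" takes "a tree" as antecedent — a donkey pronoun bound across the clause boundary.
Weak reading: every gardener g with some planted-tree has at least one planted-tree t such that watered(g,t).
Per gardener: g1:✗  g2:✗  g3:✓  g4:✓
g1 has no witness among its planted-trees.

False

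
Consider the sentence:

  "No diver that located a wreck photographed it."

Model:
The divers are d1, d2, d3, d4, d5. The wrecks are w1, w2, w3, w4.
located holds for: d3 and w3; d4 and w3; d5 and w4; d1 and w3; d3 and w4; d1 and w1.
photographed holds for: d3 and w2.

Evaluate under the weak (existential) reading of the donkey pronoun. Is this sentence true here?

True

"it" takes "a wreck" as antecedent — a donkey pronoun bound across the clause boundary.
Truth condition: for no (d,w) with located(d,w) does photographed(d,w) hold.
Restrictor pairs — does the scope hold? (d1,w1):fails  (d1,w3):fails  (d3,w3):fails  (d3,w4):fails  (d4,w3):fails  (d5,w4):fails
Scope holds for no restrictor pair, so the sentence is true.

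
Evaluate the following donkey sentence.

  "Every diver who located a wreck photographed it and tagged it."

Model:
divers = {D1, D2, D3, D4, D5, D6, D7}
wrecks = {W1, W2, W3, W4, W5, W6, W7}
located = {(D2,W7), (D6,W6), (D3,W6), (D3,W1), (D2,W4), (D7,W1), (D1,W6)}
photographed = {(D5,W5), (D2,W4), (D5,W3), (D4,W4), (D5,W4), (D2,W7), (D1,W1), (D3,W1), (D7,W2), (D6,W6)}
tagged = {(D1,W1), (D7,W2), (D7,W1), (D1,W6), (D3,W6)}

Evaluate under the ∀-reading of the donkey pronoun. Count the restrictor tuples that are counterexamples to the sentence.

7

"it" takes "a wreck" as antecedent — a donkey pronoun bound across the clause boundary.
Strong reading: for every (d,w) with located(d,w), photographed(d,w) ∧ tagged(d,w).
Restrictor pairs: (D1,W6) ✗  (D2,W4) ✗  (D2,W7) ✗  (D3,W1) ✗  (D3,W6) ✗  (D6,W6) ✗  (D7,W1) ✗
Counterexamples (restrictor pairs failing the scope): 7.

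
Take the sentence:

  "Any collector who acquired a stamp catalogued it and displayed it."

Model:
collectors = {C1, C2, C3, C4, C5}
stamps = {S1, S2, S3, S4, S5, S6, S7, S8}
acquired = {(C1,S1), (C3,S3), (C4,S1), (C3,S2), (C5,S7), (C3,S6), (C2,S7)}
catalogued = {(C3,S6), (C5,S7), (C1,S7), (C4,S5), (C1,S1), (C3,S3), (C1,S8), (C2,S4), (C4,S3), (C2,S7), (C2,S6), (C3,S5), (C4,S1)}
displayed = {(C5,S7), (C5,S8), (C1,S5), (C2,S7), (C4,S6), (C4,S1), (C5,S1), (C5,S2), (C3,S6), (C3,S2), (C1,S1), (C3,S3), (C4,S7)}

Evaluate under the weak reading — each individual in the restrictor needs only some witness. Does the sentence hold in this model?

"it" takes "a stamp" as antecedent — a donkey pronoun bound across the clause boundary.
Weak reading: every collector c with some acquired-stamp has at least one acquired-stamp s such that catalogued(c,s) ∧ displayed(c,s).
Per collector: C1:✓  C2:✓  C3:✓  C4:✓  C5:✓
Every collector in the restrictor has a witness.

True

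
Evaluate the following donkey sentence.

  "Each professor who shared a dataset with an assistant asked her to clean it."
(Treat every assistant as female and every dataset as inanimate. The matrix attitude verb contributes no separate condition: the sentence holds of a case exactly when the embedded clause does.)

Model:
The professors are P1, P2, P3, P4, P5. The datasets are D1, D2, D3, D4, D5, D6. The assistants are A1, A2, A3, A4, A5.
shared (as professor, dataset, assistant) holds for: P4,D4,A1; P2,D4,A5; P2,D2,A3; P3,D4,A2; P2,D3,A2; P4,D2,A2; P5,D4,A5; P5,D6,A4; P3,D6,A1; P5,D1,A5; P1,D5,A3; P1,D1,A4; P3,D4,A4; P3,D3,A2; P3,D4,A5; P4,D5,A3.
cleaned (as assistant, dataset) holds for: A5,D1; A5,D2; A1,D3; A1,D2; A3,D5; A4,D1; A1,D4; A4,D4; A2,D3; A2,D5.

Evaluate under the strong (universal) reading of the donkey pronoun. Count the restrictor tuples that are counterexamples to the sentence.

8

"her" takes "an assistant" as antecedent and "it" takes "a dataset"; both are donkey pronouns co-varying with the restrictor.
Strong reading: for every (p,d,a) with shared(p,d,a), cleaned(a,d).
Restrictor triples: (P1,D1,A4)→cleaned(A4,D1) ✓  (P1,D5,A3)→cleaned(A3,D5) ✓  (P2,D2,A3)→cleaned(A3,D2) ✗  (P2,D3,A2)→cleaned(A2,D3) ✓  (P2,D4,A5)→cleaned(A5,D4) ✗  (P3,D3,A2)→cleaned(A2,D3) ✓  (P3,D4,A2)→cleaned(A2,D4) ✗  (P3,D4,A4)→cleaned(A4,D4) ✓  (P3,D4,A5)→cleaned(A5,D4) ✗  (P3,D6,A1)→cleaned(A1,D6) ✗  (P4,D2,A2)→cleaned(A2,D2) ✗  (P4,D4,A1)→cleaned(A1,D4) ✓  (P4,D5,A3)→cleaned(A3,D5) ✓  (P5,D1,A5)→cleaned(A5,D1) ✓  (P5,D4,A5)→cleaned(A5,D4) ✗  (P5,D6,A4)→cleaned(A4,D6) ✗
Counterexamples (restrictor triples failing the scope): 8.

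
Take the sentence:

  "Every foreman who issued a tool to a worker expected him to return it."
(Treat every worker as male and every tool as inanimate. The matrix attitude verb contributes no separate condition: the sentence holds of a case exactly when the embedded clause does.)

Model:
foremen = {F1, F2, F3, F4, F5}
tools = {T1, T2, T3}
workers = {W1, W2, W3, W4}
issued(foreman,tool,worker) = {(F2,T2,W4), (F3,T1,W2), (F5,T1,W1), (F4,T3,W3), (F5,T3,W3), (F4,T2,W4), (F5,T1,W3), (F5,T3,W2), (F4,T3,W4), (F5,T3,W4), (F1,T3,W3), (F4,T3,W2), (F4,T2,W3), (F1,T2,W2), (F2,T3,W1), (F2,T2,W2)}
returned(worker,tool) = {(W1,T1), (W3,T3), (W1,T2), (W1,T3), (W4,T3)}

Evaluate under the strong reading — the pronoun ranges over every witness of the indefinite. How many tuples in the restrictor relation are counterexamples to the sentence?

9

"him" takes "a worker" as antecedent and "it" takes "a tool"; both are donkey pronouns co-varying with the restrictor.
Strong reading: for every (f,t,w) with issued(f,t,w), returned(w,t).
Restrictor triples: (F1,T2,W2)→returned(W2,T2) ✗  (F1,T3,W3)→returned(W3,T3) ✓  (F2,T2,W2)→returned(W2,T2) ✗  (F2,T2,W4)→returned(W4,T2) ✗  (F2,T3,W1)→returned(W1,T3) ✓  (F3,T1,W2)→returned(W2,T1) ✗  (F4,T2,W3)→returned(W3,T2) ✗  (F4,T2,W4)→returned(W4,T2) ✗  (F4,T3,W2)→returned(W2,T3) ✗  (F4,T3,W3)→returned(W3,T3) ✓  (F4,T3,W4)→returned(W4,T3) ✓  (F5,T1,W1)→returned(W1,T1) ✓  (F5,T1,W3)→returned(W3,T1) ✗  (F5,T3,W2)→returned(W2,T3) ✗  (F5,T3,W3)→returned(W3,T3) ✓  (F5,T3,W4)→returned(W4,T3) ✓
Counterexamples (restrictor triples failing the scope): 9.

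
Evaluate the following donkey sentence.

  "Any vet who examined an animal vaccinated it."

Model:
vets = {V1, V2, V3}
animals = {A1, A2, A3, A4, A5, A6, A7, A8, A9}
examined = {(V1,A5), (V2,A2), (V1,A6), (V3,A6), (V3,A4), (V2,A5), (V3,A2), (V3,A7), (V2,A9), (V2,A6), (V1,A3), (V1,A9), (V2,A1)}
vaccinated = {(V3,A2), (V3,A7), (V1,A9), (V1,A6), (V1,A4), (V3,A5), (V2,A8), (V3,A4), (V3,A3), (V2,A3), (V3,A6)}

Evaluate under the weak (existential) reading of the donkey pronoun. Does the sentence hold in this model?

"it" takes "an animal" as antecedent — a donkey pronoun bound across the clause boundary.
Weak reading: every vet v with some examined-animal has at least one examined-animal a such that vaccinated(v,a).
Per vet: V1:✓  V2:✗  V3:✓
V2 has no witness among its examined-animals.

False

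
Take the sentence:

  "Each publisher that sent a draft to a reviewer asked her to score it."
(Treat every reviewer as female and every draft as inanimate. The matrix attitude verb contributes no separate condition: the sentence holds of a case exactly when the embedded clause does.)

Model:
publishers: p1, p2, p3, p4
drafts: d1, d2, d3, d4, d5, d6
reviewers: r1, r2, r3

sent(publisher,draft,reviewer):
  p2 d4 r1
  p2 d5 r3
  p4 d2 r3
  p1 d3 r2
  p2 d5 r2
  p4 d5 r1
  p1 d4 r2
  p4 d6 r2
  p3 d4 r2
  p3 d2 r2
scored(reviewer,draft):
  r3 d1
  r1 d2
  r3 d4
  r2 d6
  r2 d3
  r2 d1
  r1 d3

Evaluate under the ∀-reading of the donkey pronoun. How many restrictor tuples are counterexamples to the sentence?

8

"her" takes "a reviewer" as antecedent and "it" takes "a draft"; both are donkey pronouns co-varying with the restrictor.
Strong reading: for every (p,d,r) with sent(p,d,r), scored(r,d).
Restrictor triples: (p1,d3,r2)→scored(r2,d3) ✓  (p1,d4,r2)→scored(r2,d4) ✗  (p2,d4,r1)→scored(r1,d4) ✗  (p2,d5,r2)→scored(r2,d5) ✗  (p2,d5,r3)→scored(r3,d5) ✗  (p3,d2,r2)→scored(r2,d2) ✗  (p3,d4,r2)→scored(r2,d4) ✗  (p4,d2,r3)→scored(r3,d2) ✗  (p4,d5,r1)→scored(r1,d5) ✗  (p4,d6,r2)→scored(r2,d6) ✓
Counterexamples (restrictor triples failing the scope): 8.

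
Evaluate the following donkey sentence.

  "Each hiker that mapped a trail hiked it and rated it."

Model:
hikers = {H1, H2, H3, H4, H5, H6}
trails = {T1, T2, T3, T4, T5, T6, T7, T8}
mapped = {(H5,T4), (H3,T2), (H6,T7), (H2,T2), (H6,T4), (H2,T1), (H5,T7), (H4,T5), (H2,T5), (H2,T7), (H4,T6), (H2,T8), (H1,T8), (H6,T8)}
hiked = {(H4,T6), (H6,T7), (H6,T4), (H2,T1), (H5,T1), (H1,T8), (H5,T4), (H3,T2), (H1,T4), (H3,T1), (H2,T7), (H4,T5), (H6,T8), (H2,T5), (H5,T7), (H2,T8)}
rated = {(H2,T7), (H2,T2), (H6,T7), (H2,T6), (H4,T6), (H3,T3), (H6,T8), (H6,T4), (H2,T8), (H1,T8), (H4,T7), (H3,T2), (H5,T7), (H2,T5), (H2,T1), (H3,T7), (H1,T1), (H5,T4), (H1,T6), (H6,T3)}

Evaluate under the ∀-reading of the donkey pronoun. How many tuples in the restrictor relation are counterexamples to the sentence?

2

"it" takes "a trail" as antecedent — a donkey pronoun bound across the clause boundary.
Strong reading: for every (h,t) with mapped(h,t), hiked(h,t) ∧ rated(h,t).
Restrictor pairs: (H1,T8) ✓  (H2,T1) ✓  (H2,T2) ✗  (H2,T5) ✓  (H2,T7) ✓  (H2,T8) ✓  (H3,T2) ✓  (H4,T5) ✗  (H4,T6) ✓  (H5,T4) ✓  (H5,T7) ✓  (H6,T4) ✓  (H6,T7) ✓  (H6,T8) ✓
Counterexamples (restrictor pairs failing the scope): 2.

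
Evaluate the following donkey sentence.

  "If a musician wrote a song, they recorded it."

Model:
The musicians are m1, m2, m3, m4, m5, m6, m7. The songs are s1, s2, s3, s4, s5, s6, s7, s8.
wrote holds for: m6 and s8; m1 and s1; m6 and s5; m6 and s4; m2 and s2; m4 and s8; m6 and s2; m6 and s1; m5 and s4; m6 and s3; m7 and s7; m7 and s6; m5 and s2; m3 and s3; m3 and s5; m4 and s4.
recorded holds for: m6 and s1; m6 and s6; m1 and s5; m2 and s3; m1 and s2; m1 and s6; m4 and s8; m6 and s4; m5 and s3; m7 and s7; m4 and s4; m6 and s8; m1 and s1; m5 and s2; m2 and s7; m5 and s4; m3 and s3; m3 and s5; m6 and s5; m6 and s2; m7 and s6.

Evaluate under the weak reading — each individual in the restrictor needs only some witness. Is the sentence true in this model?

False

"it" takes "a song" as antecedent — a donkey pronoun bound across the clause boundary.
Weak reading: every musician m with some wrote-song has at least one wrote-song s such that recorded(m,s).
Per musician: m1:✓  m2:✗  m3:✓  m4:✓  m5:✓  m6:✓  m7:✓
m2 has no witness among its wrote-songs.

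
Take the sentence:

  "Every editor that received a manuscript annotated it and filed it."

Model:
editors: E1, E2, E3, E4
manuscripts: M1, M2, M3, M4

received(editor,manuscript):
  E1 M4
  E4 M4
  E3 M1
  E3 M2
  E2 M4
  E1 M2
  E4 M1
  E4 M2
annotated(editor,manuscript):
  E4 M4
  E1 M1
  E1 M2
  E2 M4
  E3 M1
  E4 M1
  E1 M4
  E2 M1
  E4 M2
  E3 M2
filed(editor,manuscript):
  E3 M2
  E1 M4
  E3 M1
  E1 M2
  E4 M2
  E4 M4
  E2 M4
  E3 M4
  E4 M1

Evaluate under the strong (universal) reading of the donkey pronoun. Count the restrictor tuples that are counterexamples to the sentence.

"it" takes "a manuscript" as antecedent — a donkey pronoun bound across the clause boundary.
Strong reading: for every (e,m) with received(e,m), annotated(e,m) ∧ filed(e,m).
Restrictor pairs: (E1,M2) ✓  (E1,M4) ✓  (E2,M4) ✓  (E3,M1) ✓  (E3,M2) ✓  (E4,M1) ✓  (E4,M2) ✓  (E4,M4) ✓
Counterexamples (restrictor pairs failing the scope): 0.

0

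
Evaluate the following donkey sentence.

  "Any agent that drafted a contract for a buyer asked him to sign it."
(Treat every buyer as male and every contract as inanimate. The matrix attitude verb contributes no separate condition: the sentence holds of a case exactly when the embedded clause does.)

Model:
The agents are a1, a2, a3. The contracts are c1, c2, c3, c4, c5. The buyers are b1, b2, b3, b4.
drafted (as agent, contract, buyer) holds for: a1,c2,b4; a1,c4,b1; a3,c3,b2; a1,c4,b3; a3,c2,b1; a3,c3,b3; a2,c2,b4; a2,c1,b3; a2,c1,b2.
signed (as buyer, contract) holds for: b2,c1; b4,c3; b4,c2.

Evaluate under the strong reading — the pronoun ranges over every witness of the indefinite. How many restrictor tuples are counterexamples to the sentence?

6

"him" takes "a buyer" as antecedent and "it" takes "a contract"; both are donkey pronouns co-varying with the restrictor.
Strong reading: for every (a,c,b) with drafted(a,c,b), signed(b,c).
Restrictor triples: (a1,c2,b4)→signed(b4,c2) ✓  (a1,c4,b1)→signed(b1,c4) ✗  (a1,c4,b3)→signed(b3,c4) ✗  (a2,c1,b2)→signed(b2,c1) ✓  (a2,c1,b3)→signed(b3,c1) ✗  (a2,c2,b4)→signed(b4,c2) ✓  (a3,c2,b1)→signed(b1,c2) ✗  (a3,c3,b2)→signed(b2,c3) ✗  (a3,c3,b3)→signed(b3,c3) ✗
Counterexamples (restrictor triples failing the scope): 6.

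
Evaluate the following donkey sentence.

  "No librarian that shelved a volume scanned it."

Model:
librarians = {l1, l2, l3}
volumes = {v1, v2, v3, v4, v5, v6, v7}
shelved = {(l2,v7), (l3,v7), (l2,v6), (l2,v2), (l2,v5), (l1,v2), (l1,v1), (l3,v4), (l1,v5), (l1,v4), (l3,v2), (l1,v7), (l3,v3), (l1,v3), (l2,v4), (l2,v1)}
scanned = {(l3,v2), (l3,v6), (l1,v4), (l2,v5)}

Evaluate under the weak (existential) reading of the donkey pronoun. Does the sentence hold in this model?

"it" takes "a volume" as antecedent — a donkey pronoun bound across the clause boundary.
Truth condition: for no (l,v) with shelved(l,v) does scanned(l,v) hold.
Restrictor pairs — does the scope hold? (l1,v1):fails  (l1,v2):fails  (l1,v3):fails  (l1,v4):holds  (l1,v5):fails  (l1,v7):fails  (l2,v1):fails  (l2,v2):fails  (l2,v4):fails  (l2,v5):holds  (l2,v6):fails  (l2,v7):fails  (l3,v2):holds  (l3,v3):fails  (l3,v4):fails  (l3,v7):fails
Scope holds for 3 pair(s), so the sentence is false.

False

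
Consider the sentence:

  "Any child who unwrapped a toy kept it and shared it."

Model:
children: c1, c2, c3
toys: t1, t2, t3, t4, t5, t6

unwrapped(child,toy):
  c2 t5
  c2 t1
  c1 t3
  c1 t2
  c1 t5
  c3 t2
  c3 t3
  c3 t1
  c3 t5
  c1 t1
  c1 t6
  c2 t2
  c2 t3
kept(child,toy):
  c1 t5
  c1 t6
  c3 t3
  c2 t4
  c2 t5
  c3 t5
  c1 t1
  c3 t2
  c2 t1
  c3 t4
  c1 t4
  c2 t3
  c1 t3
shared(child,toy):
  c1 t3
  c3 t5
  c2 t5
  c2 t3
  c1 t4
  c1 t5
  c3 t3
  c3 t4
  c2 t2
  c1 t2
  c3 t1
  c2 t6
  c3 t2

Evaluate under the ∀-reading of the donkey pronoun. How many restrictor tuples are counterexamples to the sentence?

6

"it" takes "a toy" as antecedent — a donkey pronoun bound across the clause boundary.
Strong reading: for every (c,t) with unwrapped(c,t), kept(c,t) ∧ shared(c,t).
Restrictor pairs: (c1,t1) ✗  (c1,t2) ✗  (c1,t3) ✓  (c1,t5) ✓  (c1,t6) ✗  (c2,t1) ✗  (c2,t2) ✗  (c2,t3) ✓  (c2,t5) ✓  (c3,t1) ✗  (c3,t2) ✓  (c3,t3) ✓  (c3,t5) ✓
Counterexamples (restrictor pairs failing the scope): 6.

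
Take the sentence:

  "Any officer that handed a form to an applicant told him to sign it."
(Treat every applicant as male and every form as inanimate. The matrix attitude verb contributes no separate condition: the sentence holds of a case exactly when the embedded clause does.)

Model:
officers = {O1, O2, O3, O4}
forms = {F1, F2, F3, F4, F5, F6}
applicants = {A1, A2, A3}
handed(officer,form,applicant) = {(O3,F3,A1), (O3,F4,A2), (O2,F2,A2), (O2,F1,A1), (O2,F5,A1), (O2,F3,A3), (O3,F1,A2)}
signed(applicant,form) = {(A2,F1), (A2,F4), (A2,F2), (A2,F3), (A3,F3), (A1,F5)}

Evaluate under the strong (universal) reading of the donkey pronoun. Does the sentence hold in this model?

False

"him" takes "an applicant" as antecedent and "it" takes "a form"; both are donkey pronouns co-varying with the restrictor.
Strong reading: for every (o,f,a) with handed(o,f,a), signed(a,f).
Restrictor triples: (O2,F1,A1)→signed(A1,F1) ✗  (O2,F2,A2)→signed(A2,F2) ✓  (O2,F3,A3)→signed(A3,F3) ✓  (O2,F5,A1)→signed(A1,F5) ✓  (O3,F1,A2)→signed(A2,F1) ✓  (O3,F3,A1)→signed(A1,F3) ✗  (O3,F4,A2)→signed(A2,F4) ✓
Counterexample: (O2,F1,A1) — signed(A1,F1) does not hold.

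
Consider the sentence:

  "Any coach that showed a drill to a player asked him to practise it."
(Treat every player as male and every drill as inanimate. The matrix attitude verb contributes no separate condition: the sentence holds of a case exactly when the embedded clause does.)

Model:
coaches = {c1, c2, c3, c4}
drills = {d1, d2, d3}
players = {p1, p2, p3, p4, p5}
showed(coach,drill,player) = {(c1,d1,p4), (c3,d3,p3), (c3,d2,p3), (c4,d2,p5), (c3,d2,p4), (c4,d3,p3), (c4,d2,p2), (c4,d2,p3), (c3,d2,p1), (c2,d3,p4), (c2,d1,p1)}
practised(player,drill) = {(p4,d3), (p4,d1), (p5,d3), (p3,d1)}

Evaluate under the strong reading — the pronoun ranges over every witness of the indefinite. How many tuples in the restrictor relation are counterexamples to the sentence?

9

"him" takes "a player" as antecedent and "it" takes "a drill"; both are donkey pronouns co-varying with the restrictor.
Strong reading: for every (c,d,p) with showed(c,d,p), practised(p,d).
Restrictor triples: (c1,d1,p4)→practised(p4,d1) ✓  (c2,d1,p1)→practised(p1,d1) ✗  (c2,d3,p4)→practised(p4,d3) ✓  (c3,d2,p1)→practised(p1,d2) ✗  (c3,d2,p3)→practised(p3,d2) ✗  (c3,d2,p4)→practised(p4,d2) ✗  (c3,d3,p3)→practised(p3,d3) ✗  (c4,d2,p2)→practised(p2,d2) ✗  (c4,d2,p3)→practised(p3,d2) ✗  (c4,d2,p5)→practised(p5,d2) ✗  (c4,d3,p3)→practised(p3,d3) ✗
Counterexamples (restrictor triples failing the scope): 9.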